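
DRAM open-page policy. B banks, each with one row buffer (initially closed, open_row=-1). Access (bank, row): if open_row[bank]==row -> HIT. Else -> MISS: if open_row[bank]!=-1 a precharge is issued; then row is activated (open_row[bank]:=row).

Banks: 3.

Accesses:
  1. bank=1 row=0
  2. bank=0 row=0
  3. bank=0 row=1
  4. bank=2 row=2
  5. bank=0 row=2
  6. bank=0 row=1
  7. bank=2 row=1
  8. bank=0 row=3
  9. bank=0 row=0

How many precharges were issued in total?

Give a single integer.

Answer: 6

Derivation:
Acc 1: bank1 row0 -> MISS (open row0); precharges=0
Acc 2: bank0 row0 -> MISS (open row0); precharges=0
Acc 3: bank0 row1 -> MISS (open row1); precharges=1
Acc 4: bank2 row2 -> MISS (open row2); precharges=1
Acc 5: bank0 row2 -> MISS (open row2); precharges=2
Acc 6: bank0 row1 -> MISS (open row1); precharges=3
Acc 7: bank2 row1 -> MISS (open row1); precharges=4
Acc 8: bank0 row3 -> MISS (open row3); precharges=5
Acc 9: bank0 row0 -> MISS (open row0); precharges=6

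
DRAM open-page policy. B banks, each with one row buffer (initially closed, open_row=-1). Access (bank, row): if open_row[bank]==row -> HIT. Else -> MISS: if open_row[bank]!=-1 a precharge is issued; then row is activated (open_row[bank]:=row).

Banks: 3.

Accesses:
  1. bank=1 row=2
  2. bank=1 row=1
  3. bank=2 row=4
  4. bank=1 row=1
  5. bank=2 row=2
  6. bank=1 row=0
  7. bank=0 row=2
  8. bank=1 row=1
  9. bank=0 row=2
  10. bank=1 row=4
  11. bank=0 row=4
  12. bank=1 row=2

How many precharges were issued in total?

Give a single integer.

Answer: 7

Derivation:
Acc 1: bank1 row2 -> MISS (open row2); precharges=0
Acc 2: bank1 row1 -> MISS (open row1); precharges=1
Acc 3: bank2 row4 -> MISS (open row4); precharges=1
Acc 4: bank1 row1 -> HIT
Acc 5: bank2 row2 -> MISS (open row2); precharges=2
Acc 6: bank1 row0 -> MISS (open row0); precharges=3
Acc 7: bank0 row2 -> MISS (open row2); precharges=3
Acc 8: bank1 row1 -> MISS (open row1); precharges=4
Acc 9: bank0 row2 -> HIT
Acc 10: bank1 row4 -> MISS (open row4); precharges=5
Acc 11: bank0 row4 -> MISS (open row4); precharges=6
Acc 12: bank1 row2 -> MISS (open row2); precharges=7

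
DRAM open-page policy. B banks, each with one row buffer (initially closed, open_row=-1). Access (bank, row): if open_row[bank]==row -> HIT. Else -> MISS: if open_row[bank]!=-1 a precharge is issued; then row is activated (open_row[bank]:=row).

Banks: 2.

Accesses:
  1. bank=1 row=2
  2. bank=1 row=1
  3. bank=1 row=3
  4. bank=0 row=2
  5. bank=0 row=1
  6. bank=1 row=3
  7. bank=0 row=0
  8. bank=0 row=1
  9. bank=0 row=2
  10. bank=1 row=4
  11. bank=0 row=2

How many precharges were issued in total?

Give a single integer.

Answer: 7

Derivation:
Acc 1: bank1 row2 -> MISS (open row2); precharges=0
Acc 2: bank1 row1 -> MISS (open row1); precharges=1
Acc 3: bank1 row3 -> MISS (open row3); precharges=2
Acc 4: bank0 row2 -> MISS (open row2); precharges=2
Acc 5: bank0 row1 -> MISS (open row1); precharges=3
Acc 6: bank1 row3 -> HIT
Acc 7: bank0 row0 -> MISS (open row0); precharges=4
Acc 8: bank0 row1 -> MISS (open row1); precharges=5
Acc 9: bank0 row2 -> MISS (open row2); precharges=6
Acc 10: bank1 row4 -> MISS (open row4); precharges=7
Acc 11: bank0 row2 -> HIT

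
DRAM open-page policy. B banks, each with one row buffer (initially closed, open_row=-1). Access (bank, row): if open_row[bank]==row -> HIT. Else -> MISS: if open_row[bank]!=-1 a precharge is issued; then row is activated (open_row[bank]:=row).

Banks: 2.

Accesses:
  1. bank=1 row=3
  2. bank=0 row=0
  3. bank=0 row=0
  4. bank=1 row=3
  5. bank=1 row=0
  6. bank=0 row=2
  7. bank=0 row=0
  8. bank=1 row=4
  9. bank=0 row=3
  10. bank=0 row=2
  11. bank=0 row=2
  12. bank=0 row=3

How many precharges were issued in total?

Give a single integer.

Acc 1: bank1 row3 -> MISS (open row3); precharges=0
Acc 2: bank0 row0 -> MISS (open row0); precharges=0
Acc 3: bank0 row0 -> HIT
Acc 4: bank1 row3 -> HIT
Acc 5: bank1 row0 -> MISS (open row0); precharges=1
Acc 6: bank0 row2 -> MISS (open row2); precharges=2
Acc 7: bank0 row0 -> MISS (open row0); precharges=3
Acc 8: bank1 row4 -> MISS (open row4); precharges=4
Acc 9: bank0 row3 -> MISS (open row3); precharges=5
Acc 10: bank0 row2 -> MISS (open row2); precharges=6
Acc 11: bank0 row2 -> HIT
Acc 12: bank0 row3 -> MISS (open row3); precharges=7

Answer: 7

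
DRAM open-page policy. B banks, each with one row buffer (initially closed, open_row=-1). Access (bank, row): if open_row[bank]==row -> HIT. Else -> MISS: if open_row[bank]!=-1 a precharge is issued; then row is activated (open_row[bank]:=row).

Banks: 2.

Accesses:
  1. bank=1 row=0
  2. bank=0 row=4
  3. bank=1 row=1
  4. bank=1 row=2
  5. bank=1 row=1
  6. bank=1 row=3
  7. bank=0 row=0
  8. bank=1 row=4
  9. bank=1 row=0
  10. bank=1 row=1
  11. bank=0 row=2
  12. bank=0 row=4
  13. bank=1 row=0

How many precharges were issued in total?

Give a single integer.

Answer: 11

Derivation:
Acc 1: bank1 row0 -> MISS (open row0); precharges=0
Acc 2: bank0 row4 -> MISS (open row4); precharges=0
Acc 3: bank1 row1 -> MISS (open row1); precharges=1
Acc 4: bank1 row2 -> MISS (open row2); precharges=2
Acc 5: bank1 row1 -> MISS (open row1); precharges=3
Acc 6: bank1 row3 -> MISS (open row3); precharges=4
Acc 7: bank0 row0 -> MISS (open row0); precharges=5
Acc 8: bank1 row4 -> MISS (open row4); precharges=6
Acc 9: bank1 row0 -> MISS (open row0); precharges=7
Acc 10: bank1 row1 -> MISS (open row1); precharges=8
Acc 11: bank0 row2 -> MISS (open row2); precharges=9
Acc 12: bank0 row4 -> MISS (open row4); precharges=10
Acc 13: bank1 row0 -> MISS (open row0); precharges=11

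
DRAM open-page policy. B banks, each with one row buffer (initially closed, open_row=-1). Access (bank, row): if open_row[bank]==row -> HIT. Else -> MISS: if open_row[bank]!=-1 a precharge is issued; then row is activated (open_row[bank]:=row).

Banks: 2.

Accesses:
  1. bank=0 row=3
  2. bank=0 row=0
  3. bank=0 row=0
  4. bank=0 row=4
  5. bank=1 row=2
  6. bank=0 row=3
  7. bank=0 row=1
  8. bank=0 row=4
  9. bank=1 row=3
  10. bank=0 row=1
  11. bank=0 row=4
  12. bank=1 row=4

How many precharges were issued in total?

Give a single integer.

Acc 1: bank0 row3 -> MISS (open row3); precharges=0
Acc 2: bank0 row0 -> MISS (open row0); precharges=1
Acc 3: bank0 row0 -> HIT
Acc 4: bank0 row4 -> MISS (open row4); precharges=2
Acc 5: bank1 row2 -> MISS (open row2); precharges=2
Acc 6: bank0 row3 -> MISS (open row3); precharges=3
Acc 7: bank0 row1 -> MISS (open row1); precharges=4
Acc 8: bank0 row4 -> MISS (open row4); precharges=5
Acc 9: bank1 row3 -> MISS (open row3); precharges=6
Acc 10: bank0 row1 -> MISS (open row1); precharges=7
Acc 11: bank0 row4 -> MISS (open row4); precharges=8
Acc 12: bank1 row4 -> MISS (open row4); precharges=9

Answer: 9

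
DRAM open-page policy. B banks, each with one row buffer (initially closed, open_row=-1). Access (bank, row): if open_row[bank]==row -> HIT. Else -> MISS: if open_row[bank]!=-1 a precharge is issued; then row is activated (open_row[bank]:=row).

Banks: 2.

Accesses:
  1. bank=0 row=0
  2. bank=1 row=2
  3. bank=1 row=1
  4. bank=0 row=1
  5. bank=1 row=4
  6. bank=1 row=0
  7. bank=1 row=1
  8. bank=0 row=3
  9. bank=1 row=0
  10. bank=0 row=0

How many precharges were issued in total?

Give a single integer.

Answer: 8

Derivation:
Acc 1: bank0 row0 -> MISS (open row0); precharges=0
Acc 2: bank1 row2 -> MISS (open row2); precharges=0
Acc 3: bank1 row1 -> MISS (open row1); precharges=1
Acc 4: bank0 row1 -> MISS (open row1); precharges=2
Acc 5: bank1 row4 -> MISS (open row4); precharges=3
Acc 6: bank1 row0 -> MISS (open row0); precharges=4
Acc 7: bank1 row1 -> MISS (open row1); precharges=5
Acc 8: bank0 row3 -> MISS (open row3); precharges=6
Acc 9: bank1 row0 -> MISS (open row0); precharges=7
Acc 10: bank0 row0 -> MISS (open row0); precharges=8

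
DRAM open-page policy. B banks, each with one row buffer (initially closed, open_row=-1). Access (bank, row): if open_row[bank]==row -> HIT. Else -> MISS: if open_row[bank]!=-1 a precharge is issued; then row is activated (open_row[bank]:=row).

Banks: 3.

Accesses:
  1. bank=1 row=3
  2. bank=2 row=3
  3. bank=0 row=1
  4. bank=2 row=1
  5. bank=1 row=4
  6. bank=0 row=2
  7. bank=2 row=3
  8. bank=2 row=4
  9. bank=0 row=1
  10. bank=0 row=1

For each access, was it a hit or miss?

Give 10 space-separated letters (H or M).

Acc 1: bank1 row3 -> MISS (open row3); precharges=0
Acc 2: bank2 row3 -> MISS (open row3); precharges=0
Acc 3: bank0 row1 -> MISS (open row1); precharges=0
Acc 4: bank2 row1 -> MISS (open row1); precharges=1
Acc 5: bank1 row4 -> MISS (open row4); precharges=2
Acc 6: bank0 row2 -> MISS (open row2); precharges=3
Acc 7: bank2 row3 -> MISS (open row3); precharges=4
Acc 8: bank2 row4 -> MISS (open row4); precharges=5
Acc 9: bank0 row1 -> MISS (open row1); precharges=6
Acc 10: bank0 row1 -> HIT

Answer: M M M M M M M M M H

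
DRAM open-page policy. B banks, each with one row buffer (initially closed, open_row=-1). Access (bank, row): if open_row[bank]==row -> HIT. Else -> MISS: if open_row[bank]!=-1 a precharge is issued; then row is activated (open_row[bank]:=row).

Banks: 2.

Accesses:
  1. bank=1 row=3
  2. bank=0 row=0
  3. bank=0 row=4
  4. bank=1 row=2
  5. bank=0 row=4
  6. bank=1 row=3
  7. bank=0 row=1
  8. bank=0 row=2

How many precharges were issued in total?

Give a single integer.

Acc 1: bank1 row3 -> MISS (open row3); precharges=0
Acc 2: bank0 row0 -> MISS (open row0); precharges=0
Acc 3: bank0 row4 -> MISS (open row4); precharges=1
Acc 4: bank1 row2 -> MISS (open row2); precharges=2
Acc 5: bank0 row4 -> HIT
Acc 6: bank1 row3 -> MISS (open row3); precharges=3
Acc 7: bank0 row1 -> MISS (open row1); precharges=4
Acc 8: bank0 row2 -> MISS (open row2); precharges=5

Answer: 5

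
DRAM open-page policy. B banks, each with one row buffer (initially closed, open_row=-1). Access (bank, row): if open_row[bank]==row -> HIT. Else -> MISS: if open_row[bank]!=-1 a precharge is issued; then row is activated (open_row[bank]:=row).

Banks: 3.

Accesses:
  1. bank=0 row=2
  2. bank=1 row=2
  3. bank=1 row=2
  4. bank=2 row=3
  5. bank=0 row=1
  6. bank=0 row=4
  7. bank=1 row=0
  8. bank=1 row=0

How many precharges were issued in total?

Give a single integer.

Answer: 3

Derivation:
Acc 1: bank0 row2 -> MISS (open row2); precharges=0
Acc 2: bank1 row2 -> MISS (open row2); precharges=0
Acc 3: bank1 row2 -> HIT
Acc 4: bank2 row3 -> MISS (open row3); precharges=0
Acc 5: bank0 row1 -> MISS (open row1); precharges=1
Acc 6: bank0 row4 -> MISS (open row4); precharges=2
Acc 7: bank1 row0 -> MISS (open row0); precharges=3
Acc 8: bank1 row0 -> HIT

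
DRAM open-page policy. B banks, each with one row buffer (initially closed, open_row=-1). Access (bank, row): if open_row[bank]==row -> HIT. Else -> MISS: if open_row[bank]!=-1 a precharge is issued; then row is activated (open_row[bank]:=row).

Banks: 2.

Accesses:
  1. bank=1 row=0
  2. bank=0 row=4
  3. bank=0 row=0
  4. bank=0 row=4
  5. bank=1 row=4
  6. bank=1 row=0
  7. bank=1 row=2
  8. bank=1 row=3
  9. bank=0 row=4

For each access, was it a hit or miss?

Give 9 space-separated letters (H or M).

Acc 1: bank1 row0 -> MISS (open row0); precharges=0
Acc 2: bank0 row4 -> MISS (open row4); precharges=0
Acc 3: bank0 row0 -> MISS (open row0); precharges=1
Acc 4: bank0 row4 -> MISS (open row4); precharges=2
Acc 5: bank1 row4 -> MISS (open row4); precharges=3
Acc 6: bank1 row0 -> MISS (open row0); precharges=4
Acc 7: bank1 row2 -> MISS (open row2); precharges=5
Acc 8: bank1 row3 -> MISS (open row3); precharges=6
Acc 9: bank0 row4 -> HIT

Answer: M M M M M M M M H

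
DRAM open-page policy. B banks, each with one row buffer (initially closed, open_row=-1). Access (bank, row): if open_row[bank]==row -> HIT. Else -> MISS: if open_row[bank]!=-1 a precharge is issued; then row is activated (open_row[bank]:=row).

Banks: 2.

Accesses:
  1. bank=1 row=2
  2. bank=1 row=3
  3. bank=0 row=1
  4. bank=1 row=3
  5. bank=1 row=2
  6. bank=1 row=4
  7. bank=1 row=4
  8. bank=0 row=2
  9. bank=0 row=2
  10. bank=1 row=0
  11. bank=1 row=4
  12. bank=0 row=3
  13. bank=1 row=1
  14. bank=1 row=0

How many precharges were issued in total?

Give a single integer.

Answer: 9

Derivation:
Acc 1: bank1 row2 -> MISS (open row2); precharges=0
Acc 2: bank1 row3 -> MISS (open row3); precharges=1
Acc 3: bank0 row1 -> MISS (open row1); precharges=1
Acc 4: bank1 row3 -> HIT
Acc 5: bank1 row2 -> MISS (open row2); precharges=2
Acc 6: bank1 row4 -> MISS (open row4); precharges=3
Acc 7: bank1 row4 -> HIT
Acc 8: bank0 row2 -> MISS (open row2); precharges=4
Acc 9: bank0 row2 -> HIT
Acc 10: bank1 row0 -> MISS (open row0); precharges=5
Acc 11: bank1 row4 -> MISS (open row4); precharges=6
Acc 12: bank0 row3 -> MISS (open row3); precharges=7
Acc 13: bank1 row1 -> MISS (open row1); precharges=8
Acc 14: bank1 row0 -> MISS (open row0); precharges=9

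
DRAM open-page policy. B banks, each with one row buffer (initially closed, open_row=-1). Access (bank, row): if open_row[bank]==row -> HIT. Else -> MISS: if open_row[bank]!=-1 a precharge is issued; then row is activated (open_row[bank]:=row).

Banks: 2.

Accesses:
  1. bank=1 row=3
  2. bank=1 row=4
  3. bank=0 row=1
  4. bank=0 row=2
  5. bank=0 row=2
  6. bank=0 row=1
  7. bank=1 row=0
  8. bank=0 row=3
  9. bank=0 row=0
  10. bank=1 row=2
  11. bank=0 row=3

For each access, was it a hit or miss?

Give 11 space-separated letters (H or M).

Acc 1: bank1 row3 -> MISS (open row3); precharges=0
Acc 2: bank1 row4 -> MISS (open row4); precharges=1
Acc 3: bank0 row1 -> MISS (open row1); precharges=1
Acc 4: bank0 row2 -> MISS (open row2); precharges=2
Acc 5: bank0 row2 -> HIT
Acc 6: bank0 row1 -> MISS (open row1); precharges=3
Acc 7: bank1 row0 -> MISS (open row0); precharges=4
Acc 8: bank0 row3 -> MISS (open row3); precharges=5
Acc 9: bank0 row0 -> MISS (open row0); precharges=6
Acc 10: bank1 row2 -> MISS (open row2); precharges=7
Acc 11: bank0 row3 -> MISS (open row3); precharges=8

Answer: M M M M H M M M M M M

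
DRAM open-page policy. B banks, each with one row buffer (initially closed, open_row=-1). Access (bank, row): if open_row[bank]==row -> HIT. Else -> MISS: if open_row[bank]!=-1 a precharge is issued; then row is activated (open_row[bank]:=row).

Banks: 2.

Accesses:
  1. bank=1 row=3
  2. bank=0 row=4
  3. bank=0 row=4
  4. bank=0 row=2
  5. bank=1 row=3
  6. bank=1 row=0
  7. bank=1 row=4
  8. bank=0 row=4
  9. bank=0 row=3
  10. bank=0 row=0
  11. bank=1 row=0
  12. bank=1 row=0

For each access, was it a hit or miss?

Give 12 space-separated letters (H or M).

Acc 1: bank1 row3 -> MISS (open row3); precharges=0
Acc 2: bank0 row4 -> MISS (open row4); precharges=0
Acc 3: bank0 row4 -> HIT
Acc 4: bank0 row2 -> MISS (open row2); precharges=1
Acc 5: bank1 row3 -> HIT
Acc 6: bank1 row0 -> MISS (open row0); precharges=2
Acc 7: bank1 row4 -> MISS (open row4); precharges=3
Acc 8: bank0 row4 -> MISS (open row4); precharges=4
Acc 9: bank0 row3 -> MISS (open row3); precharges=5
Acc 10: bank0 row0 -> MISS (open row0); precharges=6
Acc 11: bank1 row0 -> MISS (open row0); precharges=7
Acc 12: bank1 row0 -> HIT

Answer: M M H M H M M M M M M H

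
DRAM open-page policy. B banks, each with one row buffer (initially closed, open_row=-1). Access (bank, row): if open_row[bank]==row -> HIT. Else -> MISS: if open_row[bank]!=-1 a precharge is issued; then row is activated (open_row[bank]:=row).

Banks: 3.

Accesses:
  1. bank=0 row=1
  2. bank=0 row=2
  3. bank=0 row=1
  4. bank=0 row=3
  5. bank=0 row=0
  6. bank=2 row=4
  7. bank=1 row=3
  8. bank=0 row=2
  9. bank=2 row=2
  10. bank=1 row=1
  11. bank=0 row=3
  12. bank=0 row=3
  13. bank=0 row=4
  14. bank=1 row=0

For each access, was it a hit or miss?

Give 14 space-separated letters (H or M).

Answer: M M M M M M M M M M M H M M

Derivation:
Acc 1: bank0 row1 -> MISS (open row1); precharges=0
Acc 2: bank0 row2 -> MISS (open row2); precharges=1
Acc 3: bank0 row1 -> MISS (open row1); precharges=2
Acc 4: bank0 row3 -> MISS (open row3); precharges=3
Acc 5: bank0 row0 -> MISS (open row0); precharges=4
Acc 6: bank2 row4 -> MISS (open row4); precharges=4
Acc 7: bank1 row3 -> MISS (open row3); precharges=4
Acc 8: bank0 row2 -> MISS (open row2); precharges=5
Acc 9: bank2 row2 -> MISS (open row2); precharges=6
Acc 10: bank1 row1 -> MISS (open row1); precharges=7
Acc 11: bank0 row3 -> MISS (open row3); precharges=8
Acc 12: bank0 row3 -> HIT
Acc 13: bank0 row4 -> MISS (open row4); precharges=9
Acc 14: bank1 row0 -> MISS (open row0); precharges=10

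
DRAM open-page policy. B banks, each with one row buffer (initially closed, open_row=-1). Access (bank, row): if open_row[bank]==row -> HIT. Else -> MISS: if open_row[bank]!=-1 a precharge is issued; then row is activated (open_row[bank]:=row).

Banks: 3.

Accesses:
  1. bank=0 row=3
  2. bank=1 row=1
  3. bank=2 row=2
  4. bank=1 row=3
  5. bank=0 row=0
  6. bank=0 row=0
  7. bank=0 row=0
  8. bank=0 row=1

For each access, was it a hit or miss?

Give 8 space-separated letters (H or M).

Answer: M M M M M H H M

Derivation:
Acc 1: bank0 row3 -> MISS (open row3); precharges=0
Acc 2: bank1 row1 -> MISS (open row1); precharges=0
Acc 3: bank2 row2 -> MISS (open row2); precharges=0
Acc 4: bank1 row3 -> MISS (open row3); precharges=1
Acc 5: bank0 row0 -> MISS (open row0); precharges=2
Acc 6: bank0 row0 -> HIT
Acc 7: bank0 row0 -> HIT
Acc 8: bank0 row1 -> MISS (open row1); precharges=3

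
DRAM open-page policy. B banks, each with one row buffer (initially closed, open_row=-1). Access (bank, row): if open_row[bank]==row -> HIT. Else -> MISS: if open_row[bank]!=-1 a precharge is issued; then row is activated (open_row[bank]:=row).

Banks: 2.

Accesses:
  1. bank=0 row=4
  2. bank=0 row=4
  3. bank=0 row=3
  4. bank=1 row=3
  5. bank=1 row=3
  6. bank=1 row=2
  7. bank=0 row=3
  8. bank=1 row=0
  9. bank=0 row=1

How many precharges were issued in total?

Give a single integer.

Answer: 4

Derivation:
Acc 1: bank0 row4 -> MISS (open row4); precharges=0
Acc 2: bank0 row4 -> HIT
Acc 3: bank0 row3 -> MISS (open row3); precharges=1
Acc 4: bank1 row3 -> MISS (open row3); precharges=1
Acc 5: bank1 row3 -> HIT
Acc 6: bank1 row2 -> MISS (open row2); precharges=2
Acc 7: bank0 row3 -> HIT
Acc 8: bank1 row0 -> MISS (open row0); precharges=3
Acc 9: bank0 row1 -> MISS (open row1); precharges=4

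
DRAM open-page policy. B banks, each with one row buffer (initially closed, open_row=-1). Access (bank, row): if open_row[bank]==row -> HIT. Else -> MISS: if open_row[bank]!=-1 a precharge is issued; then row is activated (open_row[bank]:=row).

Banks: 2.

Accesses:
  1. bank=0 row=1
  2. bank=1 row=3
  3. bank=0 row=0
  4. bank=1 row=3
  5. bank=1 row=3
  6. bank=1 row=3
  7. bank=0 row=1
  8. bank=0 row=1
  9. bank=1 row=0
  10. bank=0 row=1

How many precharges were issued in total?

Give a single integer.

Answer: 3

Derivation:
Acc 1: bank0 row1 -> MISS (open row1); precharges=0
Acc 2: bank1 row3 -> MISS (open row3); precharges=0
Acc 3: bank0 row0 -> MISS (open row0); precharges=1
Acc 4: bank1 row3 -> HIT
Acc 5: bank1 row3 -> HIT
Acc 6: bank1 row3 -> HIT
Acc 7: bank0 row1 -> MISS (open row1); precharges=2
Acc 8: bank0 row1 -> HIT
Acc 9: bank1 row0 -> MISS (open row0); precharges=3
Acc 10: bank0 row1 -> HIT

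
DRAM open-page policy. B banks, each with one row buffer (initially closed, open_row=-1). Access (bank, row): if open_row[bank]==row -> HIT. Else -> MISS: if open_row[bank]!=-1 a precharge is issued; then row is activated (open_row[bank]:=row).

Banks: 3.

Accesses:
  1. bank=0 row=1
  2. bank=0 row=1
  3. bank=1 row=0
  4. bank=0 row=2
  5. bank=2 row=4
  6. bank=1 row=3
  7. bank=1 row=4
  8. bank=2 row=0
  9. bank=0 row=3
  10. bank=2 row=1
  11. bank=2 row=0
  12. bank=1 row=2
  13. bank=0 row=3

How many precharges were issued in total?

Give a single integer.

Answer: 8

Derivation:
Acc 1: bank0 row1 -> MISS (open row1); precharges=0
Acc 2: bank0 row1 -> HIT
Acc 3: bank1 row0 -> MISS (open row0); precharges=0
Acc 4: bank0 row2 -> MISS (open row2); precharges=1
Acc 5: bank2 row4 -> MISS (open row4); precharges=1
Acc 6: bank1 row3 -> MISS (open row3); precharges=2
Acc 7: bank1 row4 -> MISS (open row4); precharges=3
Acc 8: bank2 row0 -> MISS (open row0); precharges=4
Acc 9: bank0 row3 -> MISS (open row3); precharges=5
Acc 10: bank2 row1 -> MISS (open row1); precharges=6
Acc 11: bank2 row0 -> MISS (open row0); precharges=7
Acc 12: bank1 row2 -> MISS (open row2); precharges=8
Acc 13: bank0 row3 -> HIT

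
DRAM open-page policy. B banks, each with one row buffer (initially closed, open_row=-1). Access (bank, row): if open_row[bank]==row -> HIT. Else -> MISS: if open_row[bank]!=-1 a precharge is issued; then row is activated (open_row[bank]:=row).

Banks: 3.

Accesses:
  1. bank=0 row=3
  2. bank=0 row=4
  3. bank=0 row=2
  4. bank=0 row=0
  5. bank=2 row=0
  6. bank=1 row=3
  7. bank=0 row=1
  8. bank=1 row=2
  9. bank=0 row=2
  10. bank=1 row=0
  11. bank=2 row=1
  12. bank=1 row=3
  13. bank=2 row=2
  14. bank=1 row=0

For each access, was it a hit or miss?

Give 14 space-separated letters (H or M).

Acc 1: bank0 row3 -> MISS (open row3); precharges=0
Acc 2: bank0 row4 -> MISS (open row4); precharges=1
Acc 3: bank0 row2 -> MISS (open row2); precharges=2
Acc 4: bank0 row0 -> MISS (open row0); precharges=3
Acc 5: bank2 row0 -> MISS (open row0); precharges=3
Acc 6: bank1 row3 -> MISS (open row3); precharges=3
Acc 7: bank0 row1 -> MISS (open row1); precharges=4
Acc 8: bank1 row2 -> MISS (open row2); precharges=5
Acc 9: bank0 row2 -> MISS (open row2); precharges=6
Acc 10: bank1 row0 -> MISS (open row0); precharges=7
Acc 11: bank2 row1 -> MISS (open row1); precharges=8
Acc 12: bank1 row3 -> MISS (open row3); precharges=9
Acc 13: bank2 row2 -> MISS (open row2); precharges=10
Acc 14: bank1 row0 -> MISS (open row0); precharges=11

Answer: M M M M M M M M M M M M M M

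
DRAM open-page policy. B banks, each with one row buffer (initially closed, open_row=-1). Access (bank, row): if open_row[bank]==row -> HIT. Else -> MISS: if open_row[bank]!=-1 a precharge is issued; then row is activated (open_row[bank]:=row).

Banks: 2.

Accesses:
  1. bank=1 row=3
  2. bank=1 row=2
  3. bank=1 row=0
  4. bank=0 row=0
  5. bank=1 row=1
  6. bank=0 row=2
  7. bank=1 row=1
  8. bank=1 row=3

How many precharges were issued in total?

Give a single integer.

Acc 1: bank1 row3 -> MISS (open row3); precharges=0
Acc 2: bank1 row2 -> MISS (open row2); precharges=1
Acc 3: bank1 row0 -> MISS (open row0); precharges=2
Acc 4: bank0 row0 -> MISS (open row0); precharges=2
Acc 5: bank1 row1 -> MISS (open row1); precharges=3
Acc 6: bank0 row2 -> MISS (open row2); precharges=4
Acc 7: bank1 row1 -> HIT
Acc 8: bank1 row3 -> MISS (open row3); precharges=5

Answer: 5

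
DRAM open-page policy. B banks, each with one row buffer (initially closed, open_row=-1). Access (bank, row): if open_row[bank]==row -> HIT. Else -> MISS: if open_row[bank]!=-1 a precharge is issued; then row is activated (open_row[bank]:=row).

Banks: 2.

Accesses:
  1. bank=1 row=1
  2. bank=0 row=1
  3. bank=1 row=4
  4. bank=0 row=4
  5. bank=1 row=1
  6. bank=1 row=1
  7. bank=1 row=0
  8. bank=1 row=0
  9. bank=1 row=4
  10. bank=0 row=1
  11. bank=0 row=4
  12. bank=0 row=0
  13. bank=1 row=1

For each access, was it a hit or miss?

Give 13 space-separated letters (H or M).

Answer: M M M M M H M H M M M M M

Derivation:
Acc 1: bank1 row1 -> MISS (open row1); precharges=0
Acc 2: bank0 row1 -> MISS (open row1); precharges=0
Acc 3: bank1 row4 -> MISS (open row4); precharges=1
Acc 4: bank0 row4 -> MISS (open row4); precharges=2
Acc 5: bank1 row1 -> MISS (open row1); precharges=3
Acc 6: bank1 row1 -> HIT
Acc 7: bank1 row0 -> MISS (open row0); precharges=4
Acc 8: bank1 row0 -> HIT
Acc 9: bank1 row4 -> MISS (open row4); precharges=5
Acc 10: bank0 row1 -> MISS (open row1); precharges=6
Acc 11: bank0 row4 -> MISS (open row4); precharges=7
Acc 12: bank0 row0 -> MISS (open row0); precharges=8
Acc 13: bank1 row1 -> MISS (open row1); precharges=9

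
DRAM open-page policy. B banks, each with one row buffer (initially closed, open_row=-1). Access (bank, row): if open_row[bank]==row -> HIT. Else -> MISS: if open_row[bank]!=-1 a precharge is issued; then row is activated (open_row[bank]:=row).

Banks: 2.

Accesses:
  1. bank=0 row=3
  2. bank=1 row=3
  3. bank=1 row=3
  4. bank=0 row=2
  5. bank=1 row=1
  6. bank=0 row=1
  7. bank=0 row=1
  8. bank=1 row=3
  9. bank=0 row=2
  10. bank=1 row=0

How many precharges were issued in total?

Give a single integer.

Acc 1: bank0 row3 -> MISS (open row3); precharges=0
Acc 2: bank1 row3 -> MISS (open row3); precharges=0
Acc 3: bank1 row3 -> HIT
Acc 4: bank0 row2 -> MISS (open row2); precharges=1
Acc 5: bank1 row1 -> MISS (open row1); precharges=2
Acc 6: bank0 row1 -> MISS (open row1); precharges=3
Acc 7: bank0 row1 -> HIT
Acc 8: bank1 row3 -> MISS (open row3); precharges=4
Acc 9: bank0 row2 -> MISS (open row2); precharges=5
Acc 10: bank1 row0 -> MISS (open row0); precharges=6

Answer: 6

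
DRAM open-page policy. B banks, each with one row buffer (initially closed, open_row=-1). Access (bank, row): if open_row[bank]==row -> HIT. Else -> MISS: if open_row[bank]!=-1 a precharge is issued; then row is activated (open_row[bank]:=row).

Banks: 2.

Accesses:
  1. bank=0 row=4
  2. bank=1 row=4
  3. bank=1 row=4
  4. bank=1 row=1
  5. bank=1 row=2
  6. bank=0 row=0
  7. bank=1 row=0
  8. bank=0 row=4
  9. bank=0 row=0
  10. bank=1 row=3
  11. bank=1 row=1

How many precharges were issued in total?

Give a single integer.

Answer: 8

Derivation:
Acc 1: bank0 row4 -> MISS (open row4); precharges=0
Acc 2: bank1 row4 -> MISS (open row4); precharges=0
Acc 3: bank1 row4 -> HIT
Acc 4: bank1 row1 -> MISS (open row1); precharges=1
Acc 5: bank1 row2 -> MISS (open row2); precharges=2
Acc 6: bank0 row0 -> MISS (open row0); precharges=3
Acc 7: bank1 row0 -> MISS (open row0); precharges=4
Acc 8: bank0 row4 -> MISS (open row4); precharges=5
Acc 9: bank0 row0 -> MISS (open row0); precharges=6
Acc 10: bank1 row3 -> MISS (open row3); precharges=7
Acc 11: bank1 row1 -> MISS (open row1); precharges=8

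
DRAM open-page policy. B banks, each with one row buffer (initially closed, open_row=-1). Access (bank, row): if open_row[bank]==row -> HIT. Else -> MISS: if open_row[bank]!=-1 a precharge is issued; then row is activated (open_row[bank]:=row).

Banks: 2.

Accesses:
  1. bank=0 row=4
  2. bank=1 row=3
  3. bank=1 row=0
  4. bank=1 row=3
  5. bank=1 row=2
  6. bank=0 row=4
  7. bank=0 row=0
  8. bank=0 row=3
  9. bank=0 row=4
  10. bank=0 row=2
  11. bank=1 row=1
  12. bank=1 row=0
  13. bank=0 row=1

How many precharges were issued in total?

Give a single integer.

Acc 1: bank0 row4 -> MISS (open row4); precharges=0
Acc 2: bank1 row3 -> MISS (open row3); precharges=0
Acc 3: bank1 row0 -> MISS (open row0); precharges=1
Acc 4: bank1 row3 -> MISS (open row3); precharges=2
Acc 5: bank1 row2 -> MISS (open row2); precharges=3
Acc 6: bank0 row4 -> HIT
Acc 7: bank0 row0 -> MISS (open row0); precharges=4
Acc 8: bank0 row3 -> MISS (open row3); precharges=5
Acc 9: bank0 row4 -> MISS (open row4); precharges=6
Acc 10: bank0 row2 -> MISS (open row2); precharges=7
Acc 11: bank1 row1 -> MISS (open row1); precharges=8
Acc 12: bank1 row0 -> MISS (open row0); precharges=9
Acc 13: bank0 row1 -> MISS (open row1); precharges=10

Answer: 10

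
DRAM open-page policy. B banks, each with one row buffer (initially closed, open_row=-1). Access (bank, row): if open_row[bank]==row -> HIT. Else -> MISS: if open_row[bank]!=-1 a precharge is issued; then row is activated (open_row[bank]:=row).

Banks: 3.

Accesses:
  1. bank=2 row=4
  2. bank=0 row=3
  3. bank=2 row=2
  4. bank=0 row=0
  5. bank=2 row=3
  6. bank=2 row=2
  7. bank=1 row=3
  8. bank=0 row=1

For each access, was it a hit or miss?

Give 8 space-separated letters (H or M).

Answer: M M M M M M M M

Derivation:
Acc 1: bank2 row4 -> MISS (open row4); precharges=0
Acc 2: bank0 row3 -> MISS (open row3); precharges=0
Acc 3: bank2 row2 -> MISS (open row2); precharges=1
Acc 4: bank0 row0 -> MISS (open row0); precharges=2
Acc 5: bank2 row3 -> MISS (open row3); precharges=3
Acc 6: bank2 row2 -> MISS (open row2); precharges=4
Acc 7: bank1 row3 -> MISS (open row3); precharges=4
Acc 8: bank0 row1 -> MISS (open row1); precharges=5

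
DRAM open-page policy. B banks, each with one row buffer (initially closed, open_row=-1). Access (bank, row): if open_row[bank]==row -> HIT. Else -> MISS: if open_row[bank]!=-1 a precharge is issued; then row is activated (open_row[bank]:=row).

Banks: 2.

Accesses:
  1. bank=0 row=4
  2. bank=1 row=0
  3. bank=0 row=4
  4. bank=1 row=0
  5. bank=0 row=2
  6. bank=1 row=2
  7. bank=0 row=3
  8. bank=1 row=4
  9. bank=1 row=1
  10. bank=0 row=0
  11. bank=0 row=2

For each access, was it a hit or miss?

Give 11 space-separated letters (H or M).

Answer: M M H H M M M M M M M

Derivation:
Acc 1: bank0 row4 -> MISS (open row4); precharges=0
Acc 2: bank1 row0 -> MISS (open row0); precharges=0
Acc 3: bank0 row4 -> HIT
Acc 4: bank1 row0 -> HIT
Acc 5: bank0 row2 -> MISS (open row2); precharges=1
Acc 6: bank1 row2 -> MISS (open row2); precharges=2
Acc 7: bank0 row3 -> MISS (open row3); precharges=3
Acc 8: bank1 row4 -> MISS (open row4); precharges=4
Acc 9: bank1 row1 -> MISS (open row1); precharges=5
Acc 10: bank0 row0 -> MISS (open row0); precharges=6
Acc 11: bank0 row2 -> MISS (open row2); precharges=7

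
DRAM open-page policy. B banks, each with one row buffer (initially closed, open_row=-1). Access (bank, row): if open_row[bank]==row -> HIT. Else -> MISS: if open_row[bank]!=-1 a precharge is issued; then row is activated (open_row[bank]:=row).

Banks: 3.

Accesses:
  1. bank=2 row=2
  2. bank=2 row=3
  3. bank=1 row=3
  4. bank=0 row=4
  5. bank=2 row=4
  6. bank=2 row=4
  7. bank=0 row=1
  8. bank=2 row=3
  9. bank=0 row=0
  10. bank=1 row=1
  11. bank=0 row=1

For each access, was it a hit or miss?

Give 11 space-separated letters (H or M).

Acc 1: bank2 row2 -> MISS (open row2); precharges=0
Acc 2: bank2 row3 -> MISS (open row3); precharges=1
Acc 3: bank1 row3 -> MISS (open row3); precharges=1
Acc 4: bank0 row4 -> MISS (open row4); precharges=1
Acc 5: bank2 row4 -> MISS (open row4); precharges=2
Acc 6: bank2 row4 -> HIT
Acc 7: bank0 row1 -> MISS (open row1); precharges=3
Acc 8: bank2 row3 -> MISS (open row3); precharges=4
Acc 9: bank0 row0 -> MISS (open row0); precharges=5
Acc 10: bank1 row1 -> MISS (open row1); precharges=6
Acc 11: bank0 row1 -> MISS (open row1); precharges=7

Answer: M M M M M H M M M M M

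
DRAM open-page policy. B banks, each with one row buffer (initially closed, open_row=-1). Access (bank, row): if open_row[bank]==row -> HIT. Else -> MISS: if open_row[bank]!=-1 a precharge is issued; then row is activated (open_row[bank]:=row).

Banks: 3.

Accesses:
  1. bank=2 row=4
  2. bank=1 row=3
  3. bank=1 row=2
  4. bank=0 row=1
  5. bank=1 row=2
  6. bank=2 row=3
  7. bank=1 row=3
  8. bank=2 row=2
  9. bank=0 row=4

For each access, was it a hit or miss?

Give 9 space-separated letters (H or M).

Acc 1: bank2 row4 -> MISS (open row4); precharges=0
Acc 2: bank1 row3 -> MISS (open row3); precharges=0
Acc 3: bank1 row2 -> MISS (open row2); precharges=1
Acc 4: bank0 row1 -> MISS (open row1); precharges=1
Acc 5: bank1 row2 -> HIT
Acc 6: bank2 row3 -> MISS (open row3); precharges=2
Acc 7: bank1 row3 -> MISS (open row3); precharges=3
Acc 8: bank2 row2 -> MISS (open row2); precharges=4
Acc 9: bank0 row4 -> MISS (open row4); precharges=5

Answer: M M M M H M M M M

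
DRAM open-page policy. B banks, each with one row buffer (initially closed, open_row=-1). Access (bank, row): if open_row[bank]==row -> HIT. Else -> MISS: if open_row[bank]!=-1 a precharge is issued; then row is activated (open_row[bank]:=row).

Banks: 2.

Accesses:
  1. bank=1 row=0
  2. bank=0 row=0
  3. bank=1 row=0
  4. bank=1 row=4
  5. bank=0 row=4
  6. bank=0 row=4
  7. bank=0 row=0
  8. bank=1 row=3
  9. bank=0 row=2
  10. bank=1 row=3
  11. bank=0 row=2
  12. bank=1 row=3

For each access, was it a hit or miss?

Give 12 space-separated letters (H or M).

Answer: M M H M M H M M M H H H

Derivation:
Acc 1: bank1 row0 -> MISS (open row0); precharges=0
Acc 2: bank0 row0 -> MISS (open row0); precharges=0
Acc 3: bank1 row0 -> HIT
Acc 4: bank1 row4 -> MISS (open row4); precharges=1
Acc 5: bank0 row4 -> MISS (open row4); precharges=2
Acc 6: bank0 row4 -> HIT
Acc 7: bank0 row0 -> MISS (open row0); precharges=3
Acc 8: bank1 row3 -> MISS (open row3); precharges=4
Acc 9: bank0 row2 -> MISS (open row2); precharges=5
Acc 10: bank1 row3 -> HIT
Acc 11: bank0 row2 -> HIT
Acc 12: bank1 row3 -> HIT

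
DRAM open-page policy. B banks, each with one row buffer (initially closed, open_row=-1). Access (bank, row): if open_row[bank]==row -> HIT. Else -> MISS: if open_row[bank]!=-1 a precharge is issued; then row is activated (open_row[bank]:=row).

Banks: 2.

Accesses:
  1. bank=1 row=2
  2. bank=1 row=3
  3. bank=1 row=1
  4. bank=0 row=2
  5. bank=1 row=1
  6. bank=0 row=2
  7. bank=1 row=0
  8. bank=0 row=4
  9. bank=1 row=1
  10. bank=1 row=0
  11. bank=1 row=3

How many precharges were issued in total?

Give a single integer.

Acc 1: bank1 row2 -> MISS (open row2); precharges=0
Acc 2: bank1 row3 -> MISS (open row3); precharges=1
Acc 3: bank1 row1 -> MISS (open row1); precharges=2
Acc 4: bank0 row2 -> MISS (open row2); precharges=2
Acc 5: bank1 row1 -> HIT
Acc 6: bank0 row2 -> HIT
Acc 7: bank1 row0 -> MISS (open row0); precharges=3
Acc 8: bank0 row4 -> MISS (open row4); precharges=4
Acc 9: bank1 row1 -> MISS (open row1); precharges=5
Acc 10: bank1 row0 -> MISS (open row0); precharges=6
Acc 11: bank1 row3 -> MISS (open row3); precharges=7

Answer: 7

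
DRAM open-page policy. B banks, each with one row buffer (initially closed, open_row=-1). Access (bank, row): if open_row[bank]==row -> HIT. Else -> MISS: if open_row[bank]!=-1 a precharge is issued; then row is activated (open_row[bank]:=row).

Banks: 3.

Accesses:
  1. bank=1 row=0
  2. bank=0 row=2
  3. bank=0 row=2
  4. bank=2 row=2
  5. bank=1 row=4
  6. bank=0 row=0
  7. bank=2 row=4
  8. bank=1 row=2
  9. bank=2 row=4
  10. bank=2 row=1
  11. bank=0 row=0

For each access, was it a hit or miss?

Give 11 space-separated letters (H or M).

Acc 1: bank1 row0 -> MISS (open row0); precharges=0
Acc 2: bank0 row2 -> MISS (open row2); precharges=0
Acc 3: bank0 row2 -> HIT
Acc 4: bank2 row2 -> MISS (open row2); precharges=0
Acc 5: bank1 row4 -> MISS (open row4); precharges=1
Acc 6: bank0 row0 -> MISS (open row0); precharges=2
Acc 7: bank2 row4 -> MISS (open row4); precharges=3
Acc 8: bank1 row2 -> MISS (open row2); precharges=4
Acc 9: bank2 row4 -> HIT
Acc 10: bank2 row1 -> MISS (open row1); precharges=5
Acc 11: bank0 row0 -> HIT

Answer: M M H M M M M M H M H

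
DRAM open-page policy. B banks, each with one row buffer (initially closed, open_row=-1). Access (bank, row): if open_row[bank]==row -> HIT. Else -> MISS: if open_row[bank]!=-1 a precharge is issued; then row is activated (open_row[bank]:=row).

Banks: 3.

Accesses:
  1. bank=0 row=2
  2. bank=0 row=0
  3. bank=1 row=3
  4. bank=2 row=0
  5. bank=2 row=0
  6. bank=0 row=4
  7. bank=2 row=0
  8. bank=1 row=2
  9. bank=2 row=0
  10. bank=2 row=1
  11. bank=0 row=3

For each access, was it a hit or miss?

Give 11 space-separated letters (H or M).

Answer: M M M M H M H M H M M

Derivation:
Acc 1: bank0 row2 -> MISS (open row2); precharges=0
Acc 2: bank0 row0 -> MISS (open row0); precharges=1
Acc 3: bank1 row3 -> MISS (open row3); precharges=1
Acc 4: bank2 row0 -> MISS (open row0); precharges=1
Acc 5: bank2 row0 -> HIT
Acc 6: bank0 row4 -> MISS (open row4); precharges=2
Acc 7: bank2 row0 -> HIT
Acc 8: bank1 row2 -> MISS (open row2); precharges=3
Acc 9: bank2 row0 -> HIT
Acc 10: bank2 row1 -> MISS (open row1); precharges=4
Acc 11: bank0 row3 -> MISS (open row3); precharges=5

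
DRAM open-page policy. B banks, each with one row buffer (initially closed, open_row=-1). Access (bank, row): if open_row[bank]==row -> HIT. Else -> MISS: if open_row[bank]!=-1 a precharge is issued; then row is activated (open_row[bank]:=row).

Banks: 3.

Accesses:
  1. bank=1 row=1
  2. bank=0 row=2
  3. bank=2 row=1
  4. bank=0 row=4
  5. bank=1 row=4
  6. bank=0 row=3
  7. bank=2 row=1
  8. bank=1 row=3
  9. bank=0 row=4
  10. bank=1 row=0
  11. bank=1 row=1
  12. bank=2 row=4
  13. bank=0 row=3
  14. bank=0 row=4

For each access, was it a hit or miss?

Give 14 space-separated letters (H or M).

Answer: M M M M M M H M M M M M M M

Derivation:
Acc 1: bank1 row1 -> MISS (open row1); precharges=0
Acc 2: bank0 row2 -> MISS (open row2); precharges=0
Acc 3: bank2 row1 -> MISS (open row1); precharges=0
Acc 4: bank0 row4 -> MISS (open row4); precharges=1
Acc 5: bank1 row4 -> MISS (open row4); precharges=2
Acc 6: bank0 row3 -> MISS (open row3); precharges=3
Acc 7: bank2 row1 -> HIT
Acc 8: bank1 row3 -> MISS (open row3); precharges=4
Acc 9: bank0 row4 -> MISS (open row4); precharges=5
Acc 10: bank1 row0 -> MISS (open row0); precharges=6
Acc 11: bank1 row1 -> MISS (open row1); precharges=7
Acc 12: bank2 row4 -> MISS (open row4); precharges=8
Acc 13: bank0 row3 -> MISS (open row3); precharges=9
Acc 14: bank0 row4 -> MISS (open row4); precharges=10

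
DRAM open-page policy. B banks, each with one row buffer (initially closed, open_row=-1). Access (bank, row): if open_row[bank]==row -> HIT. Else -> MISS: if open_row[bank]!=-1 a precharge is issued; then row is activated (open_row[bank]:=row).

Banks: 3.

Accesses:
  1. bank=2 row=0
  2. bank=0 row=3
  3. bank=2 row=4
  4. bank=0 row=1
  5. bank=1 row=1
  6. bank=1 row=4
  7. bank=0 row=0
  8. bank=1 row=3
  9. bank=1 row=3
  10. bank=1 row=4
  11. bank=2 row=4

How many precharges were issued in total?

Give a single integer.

Acc 1: bank2 row0 -> MISS (open row0); precharges=0
Acc 2: bank0 row3 -> MISS (open row3); precharges=0
Acc 3: bank2 row4 -> MISS (open row4); precharges=1
Acc 4: bank0 row1 -> MISS (open row1); precharges=2
Acc 5: bank1 row1 -> MISS (open row1); precharges=2
Acc 6: bank1 row4 -> MISS (open row4); precharges=3
Acc 7: bank0 row0 -> MISS (open row0); precharges=4
Acc 8: bank1 row3 -> MISS (open row3); precharges=5
Acc 9: bank1 row3 -> HIT
Acc 10: bank1 row4 -> MISS (open row4); precharges=6
Acc 11: bank2 row4 -> HIT

Answer: 6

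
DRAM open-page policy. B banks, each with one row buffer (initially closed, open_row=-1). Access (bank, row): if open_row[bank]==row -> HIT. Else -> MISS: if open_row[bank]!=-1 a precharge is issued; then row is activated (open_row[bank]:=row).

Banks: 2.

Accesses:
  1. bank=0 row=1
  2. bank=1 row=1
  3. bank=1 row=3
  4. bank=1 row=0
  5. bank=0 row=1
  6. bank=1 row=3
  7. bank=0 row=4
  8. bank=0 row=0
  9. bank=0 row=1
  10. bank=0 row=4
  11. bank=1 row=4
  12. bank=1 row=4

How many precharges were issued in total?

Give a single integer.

Answer: 8

Derivation:
Acc 1: bank0 row1 -> MISS (open row1); precharges=0
Acc 2: bank1 row1 -> MISS (open row1); precharges=0
Acc 3: bank1 row3 -> MISS (open row3); precharges=1
Acc 4: bank1 row0 -> MISS (open row0); precharges=2
Acc 5: bank0 row1 -> HIT
Acc 6: bank1 row3 -> MISS (open row3); precharges=3
Acc 7: bank0 row4 -> MISS (open row4); precharges=4
Acc 8: bank0 row0 -> MISS (open row0); precharges=5
Acc 9: bank0 row1 -> MISS (open row1); precharges=6
Acc 10: bank0 row4 -> MISS (open row4); precharges=7
Acc 11: bank1 row4 -> MISS (open row4); precharges=8
Acc 12: bank1 row4 -> HIT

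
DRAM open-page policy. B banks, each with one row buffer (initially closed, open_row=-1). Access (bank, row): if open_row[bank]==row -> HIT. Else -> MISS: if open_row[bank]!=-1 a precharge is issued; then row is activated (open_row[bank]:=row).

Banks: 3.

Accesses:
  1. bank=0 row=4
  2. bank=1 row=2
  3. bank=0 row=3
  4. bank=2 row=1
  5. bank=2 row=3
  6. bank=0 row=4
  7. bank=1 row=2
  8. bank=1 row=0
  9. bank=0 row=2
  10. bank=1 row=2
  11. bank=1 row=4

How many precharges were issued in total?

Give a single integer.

Answer: 7

Derivation:
Acc 1: bank0 row4 -> MISS (open row4); precharges=0
Acc 2: bank1 row2 -> MISS (open row2); precharges=0
Acc 3: bank0 row3 -> MISS (open row3); precharges=1
Acc 4: bank2 row1 -> MISS (open row1); precharges=1
Acc 5: bank2 row3 -> MISS (open row3); precharges=2
Acc 6: bank0 row4 -> MISS (open row4); precharges=3
Acc 7: bank1 row2 -> HIT
Acc 8: bank1 row0 -> MISS (open row0); precharges=4
Acc 9: bank0 row2 -> MISS (open row2); precharges=5
Acc 10: bank1 row2 -> MISS (open row2); precharges=6
Acc 11: bank1 row4 -> MISS (open row4); precharges=7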